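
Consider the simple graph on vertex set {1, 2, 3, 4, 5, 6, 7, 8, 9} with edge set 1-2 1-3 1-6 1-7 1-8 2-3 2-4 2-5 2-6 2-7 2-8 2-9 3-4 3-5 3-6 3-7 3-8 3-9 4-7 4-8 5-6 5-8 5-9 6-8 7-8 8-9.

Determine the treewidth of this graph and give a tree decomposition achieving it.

Every bag has size at most 5, so the width is 5 − 1 = 4 and tw(G) ≤ 4. Conversely, {1, 2, 3, 6, 8} is a clique of size 5, and the vertices of any clique must share a bag in every tree decomposition; so some bag has ≥ 5 vertices and tw(G) ≥ 4. Therefore the treewidth is 4.

Treewidth 4.
One such decomposition:
Bags: B1 = {2, 3, 5, 6, 8}  B2 = {1, 2, 3, 6, 8}  B3 = {2, 3, 5, 8, 9}  B4 = {1, 2, 3, 7, 8}  B5 = {2, 3, 4, 7, 8}
Tree: B1–B2, B1–B3, B2–B4, B4–B5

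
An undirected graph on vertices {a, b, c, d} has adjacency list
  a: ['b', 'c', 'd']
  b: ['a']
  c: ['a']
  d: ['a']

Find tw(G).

A width-1 tree decomposition is:
Bags: B1 = {a, c}  B2 = {a, b}  B3 = {a, d}
Tree: B1–B2, B2–B3
The largest bag has 2 vertices, giving width 1; this decomposition certifies tw(G) ≤ 1. G has an edge, so its treewidth is at least 1. Hence tw(G) = 1 exactly.

1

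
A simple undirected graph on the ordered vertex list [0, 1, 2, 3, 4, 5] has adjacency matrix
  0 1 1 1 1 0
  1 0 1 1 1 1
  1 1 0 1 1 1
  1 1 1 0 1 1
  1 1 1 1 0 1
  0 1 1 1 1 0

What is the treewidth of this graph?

A width-4 tree decomposition is:
Bags: B1 = {0, 1, 2, 3, 4}  B2 = {1, 2, 3, 4, 5}
Tree: B1–B2
Each bag holds 5 vertices, so the decomposition has width 4, which upper-bounds the treewidth. On the other hand G contains the 5-clique {0, 1, 2, 3, 4}. A clique must lie in a single bag of any decomposition, so no decomposition can have width below 4. Therefore the treewidth is 4.

4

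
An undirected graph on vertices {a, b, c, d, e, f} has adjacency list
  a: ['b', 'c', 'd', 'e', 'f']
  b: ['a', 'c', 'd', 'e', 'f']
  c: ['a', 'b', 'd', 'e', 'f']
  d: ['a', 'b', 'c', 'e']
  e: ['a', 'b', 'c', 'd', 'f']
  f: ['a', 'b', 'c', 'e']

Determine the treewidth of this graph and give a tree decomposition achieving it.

Every bag has size at most 5, so the width is 5 − 1 = 4 and tw(G) ≤ 4. For the lower bound, the 5 vertices {a, b, c, d, e} are pairwise adjacent, and any tree decomposition puts a clique entirely inside one bag — forcing width ≥ 4. Therefore the treewidth is 4.

Treewidth 4.
One optimal decomposition is:
Bags: B1 = {a, b, c, e, f}  B2 = {a, b, c, d, e}
Tree: B1–B2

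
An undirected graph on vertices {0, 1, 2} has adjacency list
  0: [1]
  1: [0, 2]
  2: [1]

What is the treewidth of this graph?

A width-1 tree decomposition is:
Bags: B1 = {0, 1}  B2 = {1, 2}
Tree: B1–B2
Each bag holds 2 vertices, so the decomposition has width 1, which upper-bounds the treewidth. Since G has at least one edge (e.g. 0–1), it is not an edgeless graph, so tw(G) ≥ 1. Therefore the treewidth is 1.

1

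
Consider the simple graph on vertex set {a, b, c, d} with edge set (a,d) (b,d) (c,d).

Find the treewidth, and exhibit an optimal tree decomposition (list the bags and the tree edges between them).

Treewidth 1.
Bags: B1 = {c, d}  B2 = {a, d}  B3 = {b, d}
Tree: B1–B2, B1–B3

The largest bag has 2 vertices, giving width 1; this decomposition certifies tw(G) ≤ 1. Any graph with an edge has treewidth ≥ 1, and G has the edge c–d. Hence tw(G) = 1 exactly.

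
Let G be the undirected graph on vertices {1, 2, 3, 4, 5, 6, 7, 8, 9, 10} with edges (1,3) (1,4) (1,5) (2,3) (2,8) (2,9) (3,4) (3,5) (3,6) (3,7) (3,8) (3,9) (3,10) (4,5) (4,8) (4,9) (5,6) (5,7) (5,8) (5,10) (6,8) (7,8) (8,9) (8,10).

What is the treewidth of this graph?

A width-3 tree decomposition is:
Bags: B1 = {3, 4, 5, 8}  B2 = {3, 4, 8, 9}  B3 = {3, 5, 6, 8}  B4 = {2, 3, 8, 9}  B5 = {3, 5, 7, 8}  B6 = {1, 3, 4, 5}  B7 = {3, 5, 8, 10}
Tree: B1–B2, B1–B3, B2–B4, B3–B5, B1–B6, B3–B7
The largest bag has 4 vertices, giving width 3; this decomposition certifies tw(G) ≤ 3. Conversely, {2, 3, 8, 9} is a clique of size 4, and the vertices of any clique must share a bag in every tree decomposition; so some bag has ≥ 4 vertices and tw(G) ≥ 3. Hence tw(G) = 3 exactly.

3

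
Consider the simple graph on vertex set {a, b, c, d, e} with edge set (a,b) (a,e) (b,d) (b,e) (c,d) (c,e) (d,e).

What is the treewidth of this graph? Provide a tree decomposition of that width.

Each bag holds 3 vertices, so the decomposition has width 2, which upper-bounds the treewidth. For the lower bound, the 3 vertices {c, d, e} are pairwise adjacent, and any tree decomposition puts a clique entirely inside one bag — forcing width ≥ 2. Combining the bounds, tw(G) = 2.

Treewidth 2.
One optimal decomposition is:
Bags: B1 = {a, b, e}  B2 = {b, d, e}  B3 = {c, d, e}
Tree: B1–B2, B2–B3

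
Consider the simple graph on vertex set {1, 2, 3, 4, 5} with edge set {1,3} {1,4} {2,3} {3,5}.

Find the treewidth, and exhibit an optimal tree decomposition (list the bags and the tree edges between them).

Treewidth 1.
One optimal decomposition is:
Bags: B1 = {1, 4}  B2 = {1, 3}  B3 = {3, 5}  B4 = {2, 3}
Tree: B1–B2, B2–B3, B3–B4

Each bag holds 2 vertices, so the decomposition has width 1, which upper-bounds the treewidth. G has an edge, so its treewidth is at least 1. The upper and lower bounds meet at 1, so that is the treewidth.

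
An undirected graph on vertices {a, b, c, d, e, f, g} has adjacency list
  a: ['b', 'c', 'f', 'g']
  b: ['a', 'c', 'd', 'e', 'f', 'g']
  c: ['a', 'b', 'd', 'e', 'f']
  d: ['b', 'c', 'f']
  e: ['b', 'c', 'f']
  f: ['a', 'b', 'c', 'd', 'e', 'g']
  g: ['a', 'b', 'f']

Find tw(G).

3

A width-3 tree decomposition is:
Bags: B1 = {b, c, d, f}  B2 = {b, c, e, f}  B3 = {a, b, c, f}  B4 = {a, b, f, g}
Tree: B1–B2, B2–B3, B3–B4
The largest bag has 4 vertices, giving width 3; this decomposition certifies tw(G) ≤ 3. For the lower bound, the 4 vertices {a, b, f, g} are pairwise adjacent, and any tree decomposition puts a clique entirely inside one bag — forcing width ≥ 3. Therefore the treewidth is 3.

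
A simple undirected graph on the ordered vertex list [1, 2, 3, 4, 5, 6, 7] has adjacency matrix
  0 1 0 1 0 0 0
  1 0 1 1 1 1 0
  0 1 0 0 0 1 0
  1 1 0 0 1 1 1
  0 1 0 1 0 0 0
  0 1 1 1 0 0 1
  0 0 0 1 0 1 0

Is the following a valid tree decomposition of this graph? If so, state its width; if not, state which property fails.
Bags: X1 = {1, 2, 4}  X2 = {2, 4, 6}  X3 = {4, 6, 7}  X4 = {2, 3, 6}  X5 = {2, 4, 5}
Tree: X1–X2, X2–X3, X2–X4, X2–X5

Vertex coverage: the bags together contain {1, 2, 3, 4, 5, 6, 7}, the full vertex set. Edge coverage: each edge of G has both endpoints in at least one bag. Running intersection: for every vertex, the bags containing it form a connected subtree. All three properties hold, so this is a valid tree decomposition of width max|bag| − 1 = 2, and hence tw(G) ≤ 2.

Yes; width 2.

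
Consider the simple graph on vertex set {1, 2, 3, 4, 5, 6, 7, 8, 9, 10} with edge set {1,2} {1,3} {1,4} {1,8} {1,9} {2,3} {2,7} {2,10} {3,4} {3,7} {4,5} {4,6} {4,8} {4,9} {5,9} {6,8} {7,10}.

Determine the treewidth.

2

A width-2 tree decomposition is:
Bags: B1 = {1, 2, 3}  B2 = {2, 3, 7}  B3 = {1, 3, 4}  B4 = {1, 4, 8}  B5 = {4, 6, 8}  B6 = {1, 4, 9}  B7 = {2, 7, 10}  B8 = {4, 5, 9}
Tree: B1–B2, B1–B3, B3–B4, B4–B5, B3–B6, B2–B7, B6–B8
Every bag has size at most 3, so the width is 3 − 1 = 2 and tw(G) ≤ 2. Conversely, {2, 7, 10} is a clique of size 3, and the vertices of any clique must share a bag in every tree decomposition; so some bag has ≥ 3 vertices and tw(G) ≥ 2. Therefore the treewidth is 2.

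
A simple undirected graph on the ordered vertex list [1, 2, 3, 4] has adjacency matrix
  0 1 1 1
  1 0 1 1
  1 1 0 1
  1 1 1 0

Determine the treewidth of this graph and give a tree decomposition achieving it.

A single bag containing all 4 vertices is trivially a valid decomposition of width 3. Conversely, {1, 2, 3, 4} is a clique of size 4, and the vertices of any clique must share a bag in every tree decomposition; so some bag has ≥ 4 vertices and tw(G) ≥ 3. The upper and lower bounds meet at 3, so that is the treewidth.

Treewidth 3.
Bags: B1 = {1, 2, 3, 4}
Tree: (single bag)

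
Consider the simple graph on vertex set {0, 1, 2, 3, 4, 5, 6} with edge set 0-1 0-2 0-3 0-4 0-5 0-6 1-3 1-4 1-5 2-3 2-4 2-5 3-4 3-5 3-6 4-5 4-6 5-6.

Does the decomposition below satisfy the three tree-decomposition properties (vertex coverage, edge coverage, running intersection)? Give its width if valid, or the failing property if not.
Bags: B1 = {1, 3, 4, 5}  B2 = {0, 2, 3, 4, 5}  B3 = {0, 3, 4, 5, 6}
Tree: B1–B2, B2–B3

A tree decomposition must satisfy three properties: every vertex lies in some bag; for every edge, both endpoints lie together in some bag; and for every vertex, the bags containing it form a connected subtree. Here edge (0,1) lies in no bag, so the decomposition is invalid.

No — edge (0,1) lies in no bag.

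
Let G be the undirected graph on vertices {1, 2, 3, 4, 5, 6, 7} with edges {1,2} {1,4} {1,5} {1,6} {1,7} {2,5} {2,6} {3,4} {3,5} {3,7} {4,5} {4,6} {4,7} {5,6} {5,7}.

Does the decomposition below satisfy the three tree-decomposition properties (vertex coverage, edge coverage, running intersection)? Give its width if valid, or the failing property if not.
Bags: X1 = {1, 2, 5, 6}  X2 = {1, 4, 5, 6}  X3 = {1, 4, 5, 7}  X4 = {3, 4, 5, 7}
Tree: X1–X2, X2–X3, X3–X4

Yes; width 3.

Every vertex of G appears in some bag (union = {1, 2, 3, 4, 5, 6, 7}); every edge is covered by a bag; and for each vertex v the set of bags containing v is connected in the bag tree. The decomposition is therefore valid. The largest bag has 4 vertices, so the width is 3.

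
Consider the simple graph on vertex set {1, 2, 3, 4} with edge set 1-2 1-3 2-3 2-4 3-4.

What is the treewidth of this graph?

A width-2 tree decomposition is:
Bags: B1 = {1, 2, 3}  B2 = {2, 3, 4}
Tree: B1–B2
Each bag holds 3 vertices, so the decomposition has width 2, which upper-bounds the treewidth. On the other hand G contains the 3-clique {1, 2, 3}. A clique must lie in a single bag of any decomposition, so no decomposition can have width below 2. Therefore the treewidth is 2.

2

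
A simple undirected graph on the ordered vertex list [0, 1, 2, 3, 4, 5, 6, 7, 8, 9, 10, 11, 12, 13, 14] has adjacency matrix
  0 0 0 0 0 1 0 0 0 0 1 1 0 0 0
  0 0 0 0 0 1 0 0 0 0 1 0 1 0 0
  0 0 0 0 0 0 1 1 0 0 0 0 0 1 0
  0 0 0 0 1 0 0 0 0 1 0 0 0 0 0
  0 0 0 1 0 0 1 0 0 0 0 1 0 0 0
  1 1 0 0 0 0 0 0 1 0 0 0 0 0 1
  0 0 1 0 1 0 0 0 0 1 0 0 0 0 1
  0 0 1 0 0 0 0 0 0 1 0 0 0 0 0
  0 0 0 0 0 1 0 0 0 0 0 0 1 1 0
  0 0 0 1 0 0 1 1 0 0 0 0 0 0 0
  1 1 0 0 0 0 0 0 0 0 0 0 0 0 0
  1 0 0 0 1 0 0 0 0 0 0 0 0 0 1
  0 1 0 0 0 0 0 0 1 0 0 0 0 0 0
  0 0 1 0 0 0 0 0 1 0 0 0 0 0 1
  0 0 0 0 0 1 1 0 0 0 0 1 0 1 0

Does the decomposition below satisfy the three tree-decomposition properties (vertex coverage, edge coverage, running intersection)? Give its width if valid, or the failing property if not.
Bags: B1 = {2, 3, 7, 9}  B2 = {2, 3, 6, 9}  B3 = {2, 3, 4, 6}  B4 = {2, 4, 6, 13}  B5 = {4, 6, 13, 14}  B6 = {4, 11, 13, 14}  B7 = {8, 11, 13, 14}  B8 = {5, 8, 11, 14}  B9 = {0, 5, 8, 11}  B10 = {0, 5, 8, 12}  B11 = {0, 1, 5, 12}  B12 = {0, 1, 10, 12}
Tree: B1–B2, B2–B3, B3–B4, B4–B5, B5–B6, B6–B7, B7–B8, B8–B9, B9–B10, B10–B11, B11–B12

Checking the three conditions: (i) the bags cover all of {0, 1, 2, 3, 4, 5, 6, 7, 8, 9, 10, 11, 12, 13, 14}; (ii) for each edge, some bag contains both endpoints; (iii) the bags containing any fixed vertex form a subtree. All hold, so the decomposition is valid with width 4 − 1 = 3.

Yes; width 3.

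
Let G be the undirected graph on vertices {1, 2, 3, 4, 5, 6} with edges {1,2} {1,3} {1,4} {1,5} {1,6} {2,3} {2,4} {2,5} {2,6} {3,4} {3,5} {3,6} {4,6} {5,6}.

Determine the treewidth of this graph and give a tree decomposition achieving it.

Treewidth 4.
One such decomposition:
Bags: B1 = {1, 2, 3, 4, 6}  B2 = {1, 2, 3, 5, 6}
Tree: B1–B2

The largest bag has 5 vertices, giving width 4; this decomposition certifies tw(G) ≤ 4. Conversely, {1, 2, 3, 4, 6} is a clique of size 5, and the vertices of any clique must share a bag in every tree decomposition; so some bag has ≥ 5 vertices and tw(G) ≥ 4. Therefore the treewidth is 4.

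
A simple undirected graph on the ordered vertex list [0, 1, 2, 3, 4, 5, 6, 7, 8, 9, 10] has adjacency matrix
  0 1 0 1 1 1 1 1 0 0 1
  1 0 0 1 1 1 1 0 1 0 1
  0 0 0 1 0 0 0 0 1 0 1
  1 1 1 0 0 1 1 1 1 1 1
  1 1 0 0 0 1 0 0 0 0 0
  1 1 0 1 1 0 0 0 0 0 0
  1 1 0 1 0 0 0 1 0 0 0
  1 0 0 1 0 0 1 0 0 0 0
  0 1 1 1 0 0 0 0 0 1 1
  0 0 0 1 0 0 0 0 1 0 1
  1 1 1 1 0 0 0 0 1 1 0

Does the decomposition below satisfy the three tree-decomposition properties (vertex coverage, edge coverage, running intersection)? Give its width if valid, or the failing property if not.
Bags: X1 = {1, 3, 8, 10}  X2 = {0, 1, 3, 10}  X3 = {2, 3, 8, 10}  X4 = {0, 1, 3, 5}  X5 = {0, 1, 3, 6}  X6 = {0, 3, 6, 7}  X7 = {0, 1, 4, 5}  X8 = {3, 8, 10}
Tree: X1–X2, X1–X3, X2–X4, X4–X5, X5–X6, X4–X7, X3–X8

No — vertex 9 appears in no bag.

A tree decomposition must satisfy three properties: every vertex lies in some bag; for every edge, both endpoints lie together in some bag; and for every vertex, the bags containing it form a connected subtree. Here vertex 9 appears in no bag, so the decomposition is invalid.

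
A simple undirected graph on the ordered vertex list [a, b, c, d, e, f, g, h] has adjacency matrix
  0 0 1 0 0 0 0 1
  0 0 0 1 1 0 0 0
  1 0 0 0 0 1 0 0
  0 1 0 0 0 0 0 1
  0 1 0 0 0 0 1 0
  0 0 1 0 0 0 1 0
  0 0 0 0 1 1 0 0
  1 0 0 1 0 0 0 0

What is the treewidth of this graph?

A width-2 tree decomposition is:
Bags: B1 = {e, f, g}  B2 = {c, e, f}  B3 = {a, c, e}  B4 = {a, e, h}  B5 = {d, e, h}  B6 = {b, d, e}
Tree: B1–B2, B2–B3, B3–B4, B4–B5, B5–B6
The largest bag has 3 vertices, giving width 2; this decomposition certifies tw(G) ≤ 2. The edges e–g–f–c–a–h–d–b–e form a cycle, so G is not a tree and its treewidth is at least 2. Hence tw(G) = 2 exactly.

2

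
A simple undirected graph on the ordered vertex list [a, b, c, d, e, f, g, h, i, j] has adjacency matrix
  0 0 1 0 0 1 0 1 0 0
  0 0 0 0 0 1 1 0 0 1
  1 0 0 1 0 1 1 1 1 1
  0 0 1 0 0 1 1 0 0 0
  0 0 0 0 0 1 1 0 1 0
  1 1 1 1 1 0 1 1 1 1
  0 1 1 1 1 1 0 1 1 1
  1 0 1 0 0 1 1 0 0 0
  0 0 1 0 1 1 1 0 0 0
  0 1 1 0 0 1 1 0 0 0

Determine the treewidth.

A width-3 tree decomposition is:
Bags: B1 = {c, f, g, h}  B2 = {c, f, g, i}  B3 = {c, f, g, j}  B4 = {c, d, f, g}  B5 = {e, f, g, i}  B6 = {b, f, g, j}  B7 = {a, c, f, h}
Tree: B1–B2, B1–B3, B1–B4, B2–B5, B3–B6, B1–B7
The largest bag has 4 vertices, giving width 3; this decomposition certifies tw(G) ≤ 3. On the other hand G contains the 4-clique {e, f, g, i}. A clique must lie in a single bag of any decomposition, so no decomposition can have width below 3. Combining the bounds, tw(G) = 3.

3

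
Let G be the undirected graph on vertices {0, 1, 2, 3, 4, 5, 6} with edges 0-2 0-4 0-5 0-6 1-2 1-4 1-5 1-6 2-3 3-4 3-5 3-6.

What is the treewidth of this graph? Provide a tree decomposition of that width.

Treewidth 3.
One such decomposition:
Bags: B1 = {0, 1, 3, 6}  B2 = {0, 1, 2, 3}  B3 = {0, 1, 3, 4}  B4 = {0, 1, 3, 5}
Tree: B1–B2, B2–B3, B3–B4

The largest bag has 4 vertices, giving width 3; this decomposition certifies tw(G) ≤ 3. For the lower bound: the 4 vertex sets {3,6}, {0,2}, {1}, {4} are disjoint, each induces a connected subgraph, and every pair is joined by at least one edge of G. Contracting each set to a single vertex therefore yields K_{4} as a minor, and since treewidth is minor-monotone, tw(G) ≥ tw(K_{4}) = 3. Combining the bounds, tw(G) = 3.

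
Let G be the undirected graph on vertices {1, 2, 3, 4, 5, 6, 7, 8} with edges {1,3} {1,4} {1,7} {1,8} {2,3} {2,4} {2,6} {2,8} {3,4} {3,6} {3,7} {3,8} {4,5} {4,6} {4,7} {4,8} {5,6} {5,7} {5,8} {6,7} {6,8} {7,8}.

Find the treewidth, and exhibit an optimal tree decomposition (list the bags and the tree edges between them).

Treewidth 4.
Bags: B1 = {3, 4, 6, 7, 8}  B2 = {2, 3, 4, 6, 8}  B3 = {4, 5, 6, 7, 8}  B4 = {1, 3, 4, 7, 8}
Tree: B1–B2, B1–B3, B1–B4

The largest bag has 5 vertices, giving width 4; this decomposition certifies tw(G) ≤ 4. Conversely, {1, 3, 4, 7, 8} is a clique of size 5, and the vertices of any clique must share a bag in every tree decomposition; so some bag has ≥ 5 vertices and tw(G) ≥ 4. Hence tw(G) = 4 exactly.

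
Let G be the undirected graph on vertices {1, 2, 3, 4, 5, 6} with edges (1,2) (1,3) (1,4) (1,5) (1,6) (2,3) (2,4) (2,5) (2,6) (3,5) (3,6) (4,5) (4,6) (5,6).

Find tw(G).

4

A width-4 tree decomposition is:
Bags: B1 = {1, 2, 4, 5, 6}  B2 = {1, 2, 3, 5, 6}
Tree: B1–B2
Each bag holds 5 vertices, so the decomposition has width 4, which upper-bounds the treewidth. Conversely, {1, 2, 3, 5, 6} is a clique of size 5, and the vertices of any clique must share a bag in every tree decomposition; so some bag has ≥ 5 vertices and tw(G) ≥ 4. Hence tw(G) = 4 exactly.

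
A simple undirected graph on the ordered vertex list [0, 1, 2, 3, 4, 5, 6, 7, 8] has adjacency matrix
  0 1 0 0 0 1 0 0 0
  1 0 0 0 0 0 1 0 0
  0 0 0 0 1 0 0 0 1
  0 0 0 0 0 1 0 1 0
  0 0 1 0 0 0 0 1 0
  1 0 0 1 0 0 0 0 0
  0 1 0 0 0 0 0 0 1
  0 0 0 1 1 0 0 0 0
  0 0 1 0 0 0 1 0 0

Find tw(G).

A width-2 tree decomposition is:
Bags: B1 = {3, 5, 7}  B2 = {0, 5, 7}  B3 = {0, 1, 7}  B4 = {1, 6, 7}  B5 = {6, 7, 8}  B6 = {2, 7, 8}  B7 = {2, 4, 7}
Tree: B1–B2, B2–B3, B3–B4, B4–B5, B5–B6, B6–B7
Each bag holds 3 vertices, so the decomposition has width 2, which upper-bounds the treewidth. The edges 7–3–5–0–1–6–8–2–4–7 form a cycle, so G is not a tree and its treewidth is at least 2. The upper and lower bounds meet at 2, so that is the treewidth.

2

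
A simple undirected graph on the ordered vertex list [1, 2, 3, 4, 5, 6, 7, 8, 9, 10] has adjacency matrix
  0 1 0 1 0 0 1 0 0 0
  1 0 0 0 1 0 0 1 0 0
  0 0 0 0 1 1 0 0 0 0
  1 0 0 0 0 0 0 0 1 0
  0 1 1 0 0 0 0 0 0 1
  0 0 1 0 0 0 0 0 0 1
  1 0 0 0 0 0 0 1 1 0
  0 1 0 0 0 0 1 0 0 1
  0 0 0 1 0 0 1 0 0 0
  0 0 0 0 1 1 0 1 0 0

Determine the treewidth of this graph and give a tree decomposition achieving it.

Treewidth 2.
One such decomposition:
Bags: B1 = {3, 6, 10}  B2 = {3, 5, 10}  B3 = {5, 8, 10}  B4 = {2, 5, 8}  B5 = {2, 7, 8}  B6 = {1, 2, 7}  B7 = {1, 7, 9}  B8 = {1, 4, 9}
Tree: B1–B2, B2–B3, B3–B4, B4–B5, B5–B6, B6–B7, B7–B8

Each bag holds 3 vertices, so the decomposition has width 2, which upper-bounds the treewidth. For the lower bound, G contains the cycle 6–3–5–10–6, so G is not a forest; only forests have treewidth ≤ 1, hence tw(G) ≥ 2. Hence tw(G) = 2 exactly.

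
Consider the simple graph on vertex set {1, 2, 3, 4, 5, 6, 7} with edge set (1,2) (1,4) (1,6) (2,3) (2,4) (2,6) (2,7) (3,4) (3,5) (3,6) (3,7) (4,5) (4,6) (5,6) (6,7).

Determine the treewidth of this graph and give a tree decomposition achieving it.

Treewidth 3.
One such decomposition:
Bags: B1 = {2, 3, 4, 6}  B2 = {1, 2, 4, 6}  B3 = {2, 3, 6, 7}  B4 = {3, 4, 5, 6}
Tree: B1–B2, B1–B3, B1–B4

Each bag holds 4 vertices, so the decomposition has width 3, which upper-bounds the treewidth. For the lower bound, the 4 vertices {1, 2, 4, 6} are pairwise adjacent, and any tree decomposition puts a clique entirely inside one bag — forcing width ≥ 3. Therefore the treewidth is 3.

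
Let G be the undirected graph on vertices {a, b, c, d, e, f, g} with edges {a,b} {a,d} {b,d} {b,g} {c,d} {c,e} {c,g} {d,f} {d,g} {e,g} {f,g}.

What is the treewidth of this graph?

A width-2 tree decomposition is:
Bags: B1 = {b, d, g}  B2 = {d, f, g}  B3 = {a, b, d}  B4 = {c, d, g}  B5 = {c, e, g}
Tree: B1–B2, B1–B3, B1–B4, B4–B5
Each bag holds 3 vertices, so the decomposition has width 2, which upper-bounds the treewidth. For the lower bound, the 3 vertices {c, d, g} are pairwise adjacent, and any tree decomposition puts a clique entirely inside one bag — forcing width ≥ 2. Combining the bounds, tw(G) = 2.

2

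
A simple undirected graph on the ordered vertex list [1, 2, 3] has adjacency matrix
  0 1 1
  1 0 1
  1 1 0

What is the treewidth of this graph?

A width-2 tree decomposition is:
Bags: B1 = {1, 2, 3}
Tree: (single bag)
A single bag containing all 3 vertices is trivially a valid decomposition of width 2. For the lower bound, the 3 vertices {1, 2, 3} are pairwise adjacent, and any tree decomposition puts a clique entirely inside one bag — forcing width ≥ 2. Hence tw(G) = 2 exactly.

2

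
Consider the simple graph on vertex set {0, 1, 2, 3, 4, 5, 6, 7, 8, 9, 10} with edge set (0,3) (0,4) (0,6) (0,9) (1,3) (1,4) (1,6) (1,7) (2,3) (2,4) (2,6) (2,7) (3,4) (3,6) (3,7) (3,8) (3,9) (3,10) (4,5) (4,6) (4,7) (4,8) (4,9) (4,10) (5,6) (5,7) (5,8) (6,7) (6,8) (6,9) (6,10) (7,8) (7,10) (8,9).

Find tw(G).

A width-4 tree decomposition is:
Bags: B1 = {4, 5, 6, 7, 8}  B2 = {3, 4, 6, 7, 8}  B3 = {2, 3, 4, 6, 7}  B4 = {3, 4, 6, 8, 9}  B5 = {0, 3, 4, 6, 9}  B6 = {3, 4, 6, 7, 10}  B7 = {1, 3, 4, 6, 7}
Tree: B1–B2, B2–B3, B2–B4, B4–B5, B3–B6, B2–B7
Every bag has size at most 5, so the width is 5 − 1 = 4 and tw(G) ≤ 4. Conversely, {0, 3, 4, 6, 9} is a clique of size 5, and the vertices of any clique must share a bag in every tree decomposition; so some bag has ≥ 5 vertices and tw(G) ≥ 4. Combining the bounds, tw(G) = 4.

4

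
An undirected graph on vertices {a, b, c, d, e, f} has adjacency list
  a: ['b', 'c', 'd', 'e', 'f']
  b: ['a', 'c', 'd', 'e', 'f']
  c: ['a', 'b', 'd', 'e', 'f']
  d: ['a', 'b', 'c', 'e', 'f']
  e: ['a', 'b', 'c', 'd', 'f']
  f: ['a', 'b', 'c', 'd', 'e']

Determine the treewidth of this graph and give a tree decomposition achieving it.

A single bag containing all 6 vertices is trivially a valid decomposition of width 5. On the other hand G contains the 6-clique {a, b, c, d, e, f}. A clique must lie in a single bag of any decomposition, so no decomposition can have width below 5. Therefore the treewidth is 5.

Treewidth 5.
One such decomposition:
Bags: B1 = {a, b, c, d, e, f}
Tree: (single bag)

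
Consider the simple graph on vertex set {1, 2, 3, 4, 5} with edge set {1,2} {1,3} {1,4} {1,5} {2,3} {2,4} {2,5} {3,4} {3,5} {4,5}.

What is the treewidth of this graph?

A width-4 tree decomposition is:
Bags: B1 = {1, 2, 3, 4, 5}
Tree: (single bag)
A single bag containing all 5 vertices is trivially a valid decomposition of width 4. On the other hand G contains the 5-clique {1, 2, 3, 4, 5}. A clique must lie in a single bag of any decomposition, so no decomposition can have width below 4. The upper and lower bounds meet at 4, so that is the treewidth.

4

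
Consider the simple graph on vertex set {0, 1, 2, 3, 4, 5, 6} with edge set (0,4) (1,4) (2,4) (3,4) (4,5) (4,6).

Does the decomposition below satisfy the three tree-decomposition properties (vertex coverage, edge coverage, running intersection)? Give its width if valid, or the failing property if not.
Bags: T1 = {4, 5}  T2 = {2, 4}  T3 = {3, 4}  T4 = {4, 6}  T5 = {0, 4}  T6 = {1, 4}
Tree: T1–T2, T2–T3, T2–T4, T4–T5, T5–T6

Checking the three conditions: (i) the bags cover all of {0, 1, 2, 3, 4, 5, 6}; (ii) for each edge, some bag contains both endpoints; (iii) the bags containing any fixed vertex form a subtree. All hold, so the decomposition is valid with width 2 − 1 = 1.

Yes; width 1.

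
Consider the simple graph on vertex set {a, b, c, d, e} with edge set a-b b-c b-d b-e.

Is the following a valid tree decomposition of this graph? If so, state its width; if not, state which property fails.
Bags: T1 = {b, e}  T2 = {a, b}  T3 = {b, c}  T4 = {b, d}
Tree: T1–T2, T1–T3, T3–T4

Vertex coverage: the bags together contain {a, b, c, d, e}, the full vertex set. Edge coverage: each edge of G has both endpoints in at least one bag. Running intersection: for every vertex, the bags containing it form a connected subtree. All three properties hold, so this is a valid tree decomposition of width max|bag| − 1 = 1, and hence tw(G) ≤ 1.

Yes; width 1.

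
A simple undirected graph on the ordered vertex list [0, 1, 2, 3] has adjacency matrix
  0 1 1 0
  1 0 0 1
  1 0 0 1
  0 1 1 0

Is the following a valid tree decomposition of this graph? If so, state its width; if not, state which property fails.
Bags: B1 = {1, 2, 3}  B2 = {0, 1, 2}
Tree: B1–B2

Yes; width 2.

Checking the three conditions: (i) the bags cover all of {0, 1, 2, 3}; (ii) for each edge, some bag contains both endpoints; (iii) the bags containing any fixed vertex form a subtree. All hold, so the decomposition is valid with width 3 − 1 = 2.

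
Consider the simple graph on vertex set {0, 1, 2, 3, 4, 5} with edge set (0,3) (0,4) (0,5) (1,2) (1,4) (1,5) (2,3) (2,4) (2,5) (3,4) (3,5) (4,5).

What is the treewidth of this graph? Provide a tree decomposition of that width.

Treewidth 3.
One optimal decomposition is:
Bags: B1 = {2, 3, 4, 5}  B2 = {0, 3, 4, 5}  B3 = {1, 2, 4, 5}
Tree: B1–B2, B1–B3

Each bag holds 4 vertices, so the decomposition has width 3, which upper-bounds the treewidth. Conversely, {0, 3, 4, 5} is a clique of size 4, and the vertices of any clique must share a bag in every tree decomposition; so some bag has ≥ 4 vertices and tw(G) ≥ 3. The upper and lower bounds meet at 3, so that is the treewidth.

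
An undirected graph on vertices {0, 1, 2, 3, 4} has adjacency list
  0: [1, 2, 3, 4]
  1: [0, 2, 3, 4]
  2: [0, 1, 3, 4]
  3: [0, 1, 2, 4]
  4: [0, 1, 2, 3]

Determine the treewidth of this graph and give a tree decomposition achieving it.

A single bag containing all 5 vertices is trivially a valid decomposition of width 4. Conversely, {0, 1, 2, 3, 4} is a clique of size 5, and the vertices of any clique must share a bag in every tree decomposition; so some bag has ≥ 5 vertices and tw(G) ≥ 4. Hence tw(G) = 4 exactly.

Treewidth 4.
One optimal decomposition is:
Bags: B1 = {0, 1, 2, 3, 4}
Tree: (single bag)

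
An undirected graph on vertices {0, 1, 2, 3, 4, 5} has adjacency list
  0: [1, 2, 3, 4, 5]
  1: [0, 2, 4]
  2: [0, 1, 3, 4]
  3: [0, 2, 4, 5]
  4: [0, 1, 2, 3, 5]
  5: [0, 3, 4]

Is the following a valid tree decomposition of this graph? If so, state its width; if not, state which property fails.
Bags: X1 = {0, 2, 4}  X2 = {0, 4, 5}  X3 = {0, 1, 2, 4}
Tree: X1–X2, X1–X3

A tree decomposition must satisfy three properties: every vertex lies in some bag; for every edge, both endpoints lie together in some bag; and for every vertex, the bags containing it form a connected subtree. Here vertex 3 appears in no bag, so the decomposition is invalid.

No — vertex 3 appears in no bag.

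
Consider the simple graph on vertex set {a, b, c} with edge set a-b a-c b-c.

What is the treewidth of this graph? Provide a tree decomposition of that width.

With just one bag of size 3, the width is 3 − 1 = 2, so tw(G) ≤ 2. For the lower bound, the 3 vertices {a, b, c} are pairwise adjacent, and any tree decomposition puts a clique entirely inside one bag — forcing width ≥ 2. Hence tw(G) = 2 exactly.

Treewidth 2.
Bags: B1 = {a, b, c}
Tree: (single bag)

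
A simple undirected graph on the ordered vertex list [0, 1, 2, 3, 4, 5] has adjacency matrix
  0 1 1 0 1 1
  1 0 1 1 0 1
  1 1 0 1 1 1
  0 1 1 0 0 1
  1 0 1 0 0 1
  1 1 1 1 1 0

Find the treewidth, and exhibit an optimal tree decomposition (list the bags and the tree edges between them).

Every bag has size at most 4, so the width is 4 − 1 = 3 and tw(G) ≤ 3. On the other hand G contains the 4-clique {0, 1, 2, 5}. A clique must lie in a single bag of any decomposition, so no decomposition can have width below 3. Combining the bounds, tw(G) = 3.

Treewidth 3.
One optimal decomposition is:
Bags: B1 = {0, 2, 4, 5}  B2 = {0, 1, 2, 5}  B3 = {1, 2, 3, 5}
Tree: B1–B2, B2–B3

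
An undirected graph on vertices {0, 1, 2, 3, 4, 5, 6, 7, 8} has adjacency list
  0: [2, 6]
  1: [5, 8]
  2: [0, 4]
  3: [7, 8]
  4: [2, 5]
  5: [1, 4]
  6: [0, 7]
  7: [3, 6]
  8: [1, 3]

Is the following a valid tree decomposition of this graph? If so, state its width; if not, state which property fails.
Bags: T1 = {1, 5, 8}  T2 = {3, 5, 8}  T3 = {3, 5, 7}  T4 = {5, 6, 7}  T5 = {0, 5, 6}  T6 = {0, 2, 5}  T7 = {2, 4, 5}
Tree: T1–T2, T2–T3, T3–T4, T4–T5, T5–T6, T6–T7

Every vertex of G appears in some bag (union = {0, 1, 2, 3, 4, 5, 6, 7, 8}); every edge is covered by a bag; and for each vertex v the set of bags containing v is connected in the bag tree. The decomposition is therefore valid. The largest bag has 3 vertices, so the width is 2.

Yes; width 2.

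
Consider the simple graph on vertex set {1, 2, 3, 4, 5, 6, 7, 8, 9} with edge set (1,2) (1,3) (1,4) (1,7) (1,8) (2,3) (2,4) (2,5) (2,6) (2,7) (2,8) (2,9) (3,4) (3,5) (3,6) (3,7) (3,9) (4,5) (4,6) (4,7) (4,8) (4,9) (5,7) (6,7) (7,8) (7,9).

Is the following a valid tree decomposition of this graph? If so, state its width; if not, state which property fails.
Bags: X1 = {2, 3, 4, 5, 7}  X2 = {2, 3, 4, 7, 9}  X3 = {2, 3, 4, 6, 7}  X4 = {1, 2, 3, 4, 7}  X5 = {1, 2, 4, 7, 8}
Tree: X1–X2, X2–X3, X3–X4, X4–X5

Yes; width 4.

Checking the three conditions: (i) the bags cover all of {1, 2, 3, 4, 5, 6, 7, 8, 9}; (ii) for each edge, some bag contains both endpoints; (iii) the bags containing any fixed vertex form a subtree. All hold, so the decomposition is valid with width 5 − 1 = 4.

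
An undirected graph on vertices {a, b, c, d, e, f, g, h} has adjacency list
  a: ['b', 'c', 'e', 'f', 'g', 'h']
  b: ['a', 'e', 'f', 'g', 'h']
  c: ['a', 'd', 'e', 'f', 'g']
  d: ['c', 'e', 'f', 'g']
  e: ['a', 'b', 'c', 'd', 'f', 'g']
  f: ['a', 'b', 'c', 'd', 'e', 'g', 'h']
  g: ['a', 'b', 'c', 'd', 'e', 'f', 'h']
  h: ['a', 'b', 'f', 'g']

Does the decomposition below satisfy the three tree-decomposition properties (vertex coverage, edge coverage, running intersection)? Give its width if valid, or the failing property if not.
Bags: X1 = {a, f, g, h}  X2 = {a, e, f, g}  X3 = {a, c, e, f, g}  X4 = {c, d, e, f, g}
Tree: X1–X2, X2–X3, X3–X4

A tree decomposition must satisfy three properties: every vertex lies in some bag; for every edge, both endpoints lie together in some bag; and for every vertex, the bags containing it form a connected subtree. Here vertex b appears in no bag, so the decomposition is invalid.

No — vertex b appears in no bag.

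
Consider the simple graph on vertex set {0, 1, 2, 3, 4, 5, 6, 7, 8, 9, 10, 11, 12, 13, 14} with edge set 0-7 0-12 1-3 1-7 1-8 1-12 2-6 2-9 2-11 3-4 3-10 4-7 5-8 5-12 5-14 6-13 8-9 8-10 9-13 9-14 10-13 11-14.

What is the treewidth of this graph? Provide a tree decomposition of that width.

Every bag has size at most 4, so the width is 4 − 1 = 3 and tw(G) ≤ 3. For the lower bound: the 4 vertex sets {2,6,11}, {14}, {9}, {5,8,10,13} are disjoint, each induces a connected subgraph, and every pair is joined by at least one edge of G. Contracting each set to a single vertex therefore yields K_{4} as a minor, and since treewidth is minor-monotone, tw(G) ≥ tw(K_{4}) = 3. The upper and lower bounds meet at 3, so that is the treewidth.

Treewidth 3.
One such decomposition:
Bags: B1 = {2, 6, 11, 14}  B2 = {2, 6, 9, 14}  B3 = {6, 9, 13, 14}  B4 = {5, 9, 13, 14}  B5 = {5, 8, 9, 13}  B6 = {5, 8, 10, 13}  B7 = {5, 8, 10, 12}  B8 = {1, 8, 10, 12}  B9 = {1, 3, 10, 12}  B10 = {0, 1, 3, 12}  B11 = {0, 1, 3, 7}  B12 = {0, 3, 4, 7}
Tree: B1–B2, B2–B3, B3–B4, B4–B5, B5–B6, B6–B7, B7–B8, B8–B9, B9–B10, B10–B11, B11–B12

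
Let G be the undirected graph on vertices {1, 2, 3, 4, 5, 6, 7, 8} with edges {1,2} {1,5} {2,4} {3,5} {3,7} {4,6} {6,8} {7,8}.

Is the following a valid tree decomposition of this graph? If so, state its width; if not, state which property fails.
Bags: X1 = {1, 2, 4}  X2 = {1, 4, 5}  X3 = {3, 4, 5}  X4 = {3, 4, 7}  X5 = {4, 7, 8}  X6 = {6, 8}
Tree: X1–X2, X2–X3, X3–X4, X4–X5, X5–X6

A tree decomposition must satisfy three properties: every vertex lies in some bag; for every edge, both endpoints lie together in some bag; and for every vertex, the bags containing it form a connected subtree. Here edge (4,6) lies in no bag, so the decomposition is invalid.

No — edge (4,6) lies in no bag.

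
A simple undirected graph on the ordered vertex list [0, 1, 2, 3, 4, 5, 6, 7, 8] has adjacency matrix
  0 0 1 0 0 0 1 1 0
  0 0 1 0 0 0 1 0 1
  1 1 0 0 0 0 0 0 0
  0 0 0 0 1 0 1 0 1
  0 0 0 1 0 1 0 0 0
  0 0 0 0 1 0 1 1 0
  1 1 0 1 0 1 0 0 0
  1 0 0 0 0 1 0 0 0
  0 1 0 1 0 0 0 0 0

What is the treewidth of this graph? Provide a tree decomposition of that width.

Treewidth 3.
One optimal decomposition is:
Bags: B1 = {0, 1, 2, 7}  B2 = {0, 1, 6, 7}  B3 = {1, 5, 6, 7}  B4 = {1, 5, 6, 8}  B5 = {3, 5, 6, 8}  B6 = {3, 4, 5, 8}
Tree: B1–B2, B2–B3, B3–B4, B4–B5, B5–B6

Each bag holds 4 vertices, so the decomposition has width 3, which upper-bounds the treewidth. For the lower bound: the 4 vertex sets {0,2,7}, {1}, {6}, {3,4,5,8} are disjoint, each induces a connected subgraph, and every pair is joined by at least one edge of G. Contracting each set to a single vertex therefore yields K_{4} as a minor, and since treewidth is minor-monotone, tw(G) ≥ tw(K_{4}) = 3. Combining the bounds, tw(G) = 3.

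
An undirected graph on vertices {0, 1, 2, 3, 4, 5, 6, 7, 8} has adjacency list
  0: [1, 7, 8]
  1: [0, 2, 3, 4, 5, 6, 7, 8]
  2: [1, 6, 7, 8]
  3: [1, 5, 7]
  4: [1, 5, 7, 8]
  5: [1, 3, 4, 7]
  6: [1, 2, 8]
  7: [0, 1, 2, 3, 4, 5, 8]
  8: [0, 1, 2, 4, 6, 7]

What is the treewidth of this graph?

3

A width-3 tree decomposition is:
Bags: B1 = {1, 2, 7, 8}  B2 = {1, 4, 7, 8}  B3 = {1, 4, 5, 7}  B4 = {1, 2, 6, 8}  B5 = {0, 1, 7, 8}  B6 = {1, 3, 5, 7}
Tree: B1–B2, B2–B3, B1–B4, B2–B5, B3–B6
The largest bag has 4 vertices, giving width 3; this decomposition certifies tw(G) ≤ 3. For the lower bound, the 4 vertices {1, 2, 6, 8} are pairwise adjacent, and any tree decomposition puts a clique entirely inside one bag — forcing width ≥ 3. The upper and lower bounds meet at 3, so that is the treewidth.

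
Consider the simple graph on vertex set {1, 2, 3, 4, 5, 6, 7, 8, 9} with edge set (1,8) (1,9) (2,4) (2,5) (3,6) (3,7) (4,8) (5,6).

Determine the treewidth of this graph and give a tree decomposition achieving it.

Each bag holds 2 vertices, so the decomposition has width 1, which upper-bounds the treewidth. Since G has at least one edge (e.g. 7–3), it is not an edgeless graph, so tw(G) ≥ 1. Hence tw(G) = 1 exactly.

Treewidth 1.
One optimal decomposition is:
Bags: B1 = {3, 7}  B2 = {3, 6}  B3 = {5, 6}  B4 = {2, 5}  B5 = {2, 4}  B6 = {4, 8}  B7 = {1, 8}  B8 = {1, 9}
Tree: B1–B2, B2–B3, B3–B4, B4–B5, B5–B6, B6–B7, B7–B8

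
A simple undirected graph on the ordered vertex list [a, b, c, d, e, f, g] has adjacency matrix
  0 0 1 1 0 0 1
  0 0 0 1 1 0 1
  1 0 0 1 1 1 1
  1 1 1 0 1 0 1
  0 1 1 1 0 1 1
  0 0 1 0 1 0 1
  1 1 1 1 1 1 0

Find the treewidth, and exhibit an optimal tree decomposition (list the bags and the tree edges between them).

Treewidth 3.
One such decomposition:
Bags: B1 = {b, d, e, g}  B2 = {c, d, e, g}  B3 = {a, c, d, g}  B4 = {c, e, f, g}
Tree: B1–B2, B2–B3, B2–B4

Each bag holds 4 vertices, so the decomposition has width 3, which upper-bounds the treewidth. On the other hand G contains the 4-clique {c, d, e, g}. A clique must lie in a single bag of any decomposition, so no decomposition can have width below 3. Hence tw(G) = 3 exactly.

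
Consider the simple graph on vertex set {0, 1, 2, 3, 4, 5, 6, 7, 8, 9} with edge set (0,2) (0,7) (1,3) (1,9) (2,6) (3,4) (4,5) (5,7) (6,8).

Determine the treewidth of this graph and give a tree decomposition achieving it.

Treewidth 1.
One such decomposition:
Bags: B1 = {1, 9}  B2 = {1, 3}  B3 = {3, 4}  B4 = {4, 5}  B5 = {5, 7}  B6 = {0, 7}  B7 = {0, 2}  B8 = {2, 6}  B9 = {6, 8}
Tree: B1–B2, B2–B3, B3–B4, B4–B5, B5–B6, B6–B7, B7–B8, B8–B9

The largest bag has 2 vertices, giving width 1; this decomposition certifies tw(G) ≤ 1. G has an edge, so its treewidth is at least 1. Hence tw(G) = 1 exactly.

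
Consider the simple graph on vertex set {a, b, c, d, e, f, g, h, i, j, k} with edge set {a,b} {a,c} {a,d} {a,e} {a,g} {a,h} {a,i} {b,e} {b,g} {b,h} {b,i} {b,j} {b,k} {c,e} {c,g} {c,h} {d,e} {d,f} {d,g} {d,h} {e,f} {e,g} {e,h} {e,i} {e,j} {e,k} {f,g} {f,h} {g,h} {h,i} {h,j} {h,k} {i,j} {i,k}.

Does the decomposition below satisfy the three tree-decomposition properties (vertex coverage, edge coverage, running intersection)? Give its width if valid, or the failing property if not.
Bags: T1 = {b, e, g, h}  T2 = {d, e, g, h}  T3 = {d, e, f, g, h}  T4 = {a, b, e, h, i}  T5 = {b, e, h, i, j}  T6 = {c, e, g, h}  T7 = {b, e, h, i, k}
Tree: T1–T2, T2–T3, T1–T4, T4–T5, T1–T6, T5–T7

A tree decomposition must satisfy three properties: every vertex lies in some bag; for every edge, both endpoints lie together in some bag; and for every vertex, the bags containing it form a connected subtree. Here edge (a,g) lies in no bag, so the decomposition is invalid.

No — edge (a,g) lies in no bag.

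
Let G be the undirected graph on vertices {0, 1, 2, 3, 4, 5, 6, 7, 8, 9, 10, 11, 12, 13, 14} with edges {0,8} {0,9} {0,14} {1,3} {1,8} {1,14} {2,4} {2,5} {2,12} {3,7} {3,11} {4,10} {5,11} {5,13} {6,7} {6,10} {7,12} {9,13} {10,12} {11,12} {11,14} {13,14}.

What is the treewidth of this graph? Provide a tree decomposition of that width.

Each bag holds 4 vertices, so the decomposition has width 3, which upper-bounds the treewidth. For the lower bound: the 4 vertex sets {4,6,10}, {2}, {12}, {3,5,7,11} are disjoint, each induces a connected subgraph, and every pair is joined by at least one edge of G. Contracting each set to a single vertex therefore yields K_{4} as a minor, and since treewidth is minor-monotone, tw(G) ≥ tw(K_{4}) = 3. Combining the bounds, tw(G) = 3.

Treewidth 3.
One such decomposition:
Bags: B1 = {2, 4, 6, 10}  B2 = {2, 6, 10, 12}  B3 = {2, 6, 7, 12}  B4 = {2, 5, 7, 12}  B5 = {5, 7, 11, 12}  B6 = {3, 5, 7, 11}  B7 = {3, 5, 11, 13}  B8 = {3, 11, 13, 14}  B9 = {1, 3, 13, 14}  B10 = {1, 9, 13, 14}  B11 = {0, 1, 9, 14}  B12 = {0, 1, 8, 9}
Tree: B1–B2, B2–B3, B3–B4, B4–B5, B5–B6, B6–B7, B7–B8, B8–B9, B9–B10, B10–B11, B11–B12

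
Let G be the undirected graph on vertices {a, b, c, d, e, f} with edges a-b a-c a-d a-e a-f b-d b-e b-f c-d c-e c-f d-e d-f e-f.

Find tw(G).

4

A width-4 tree decomposition is:
Bags: B1 = {a, c, d, e, f}  B2 = {a, b, d, e, f}
Tree: B1–B2
The largest bag has 5 vertices, giving width 4; this decomposition certifies tw(G) ≤ 4. Conversely, {a, c, d, e, f} is a clique of size 5, and the vertices of any clique must share a bag in every tree decomposition; so some bag has ≥ 5 vertices and tw(G) ≥ 4. The upper and lower bounds meet at 4, so that is the treewidth.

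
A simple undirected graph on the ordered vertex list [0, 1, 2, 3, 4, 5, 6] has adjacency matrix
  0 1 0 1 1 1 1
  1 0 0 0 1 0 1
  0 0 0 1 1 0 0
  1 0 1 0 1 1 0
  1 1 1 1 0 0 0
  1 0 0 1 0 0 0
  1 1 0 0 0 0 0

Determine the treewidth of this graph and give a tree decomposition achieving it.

Treewidth 2.
Bags: B1 = {0, 1, 4}  B2 = {0, 3, 4}  B3 = {0, 3, 5}  B4 = {0, 1, 6}  B5 = {2, 3, 4}
Tree: B1–B2, B2–B3, B1–B4, B2–B5

Each bag holds 3 vertices, so the decomposition has width 2, which upper-bounds the treewidth. Conversely, {0, 1, 4} is a clique of size 3, and the vertices of any clique must share a bag in every tree decomposition; so some bag has ≥ 3 vertices and tw(G) ≥ 2. Hence tw(G) = 2 exactly.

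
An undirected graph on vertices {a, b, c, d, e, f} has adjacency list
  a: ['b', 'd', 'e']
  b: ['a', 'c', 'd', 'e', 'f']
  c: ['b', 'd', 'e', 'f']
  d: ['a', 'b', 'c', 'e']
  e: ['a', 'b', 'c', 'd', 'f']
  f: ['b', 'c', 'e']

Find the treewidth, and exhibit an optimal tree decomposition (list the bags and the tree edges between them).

Treewidth 3.
One such decomposition:
Bags: B1 = {b, c, d, e}  B2 = {b, c, e, f}  B3 = {a, b, d, e}
Tree: B1–B2, B1–B3

Each bag holds 4 vertices, so the decomposition has width 3, which upper-bounds the treewidth. For the lower bound, the 4 vertices {b, c, d, e} are pairwise adjacent, and any tree decomposition puts a clique entirely inside one bag — forcing width ≥ 3. Therefore the treewidth is 3.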